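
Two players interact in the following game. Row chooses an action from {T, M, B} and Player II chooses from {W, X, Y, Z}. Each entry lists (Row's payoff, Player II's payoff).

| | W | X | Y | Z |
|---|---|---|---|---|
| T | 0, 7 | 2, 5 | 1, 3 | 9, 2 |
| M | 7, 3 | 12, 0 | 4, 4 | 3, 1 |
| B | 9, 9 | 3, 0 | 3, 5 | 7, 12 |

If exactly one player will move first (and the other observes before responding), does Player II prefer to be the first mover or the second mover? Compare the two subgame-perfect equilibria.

If Row leads: Player II's best replies are T→W, M→Y, B→Z; Row's induced payoffs 0, 4, 7; outcome (B, Z), payoffs (7, 12).
If Player II leads: Row's best replies are W→B, X→M, Y→M, Z→T; Player II's induced payoffs 9, 0, 4, 2; outcome (B, W), payoffs (9, 9).
Player II gets 9 moving first and 12 moving second, so Player II prefers to move second.

second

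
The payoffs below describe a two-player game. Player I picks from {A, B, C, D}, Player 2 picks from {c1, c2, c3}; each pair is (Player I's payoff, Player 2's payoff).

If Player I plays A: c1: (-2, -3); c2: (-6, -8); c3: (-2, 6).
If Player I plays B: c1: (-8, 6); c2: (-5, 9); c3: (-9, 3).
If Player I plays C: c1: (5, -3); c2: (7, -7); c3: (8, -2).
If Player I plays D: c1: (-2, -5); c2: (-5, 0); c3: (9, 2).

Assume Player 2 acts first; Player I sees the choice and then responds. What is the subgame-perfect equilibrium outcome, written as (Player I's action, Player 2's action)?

Work backward from Player I's decision.
- c1 → Player I plays C (best of -2, -8, 5, -2); Player 2 gets -3.
- c2 → Player I plays C (best of -6, -5, 7, -5); Player 2 gets -7.
- c3 → Player I plays D (best of -2, -9, 8, 9); Player 2 gets 2.
Maximizing over -3, -7, 2, Player 2 chooses c3. Subgame-perfect outcome: (D, c3) with payoffs (9, 2).

(D, c3)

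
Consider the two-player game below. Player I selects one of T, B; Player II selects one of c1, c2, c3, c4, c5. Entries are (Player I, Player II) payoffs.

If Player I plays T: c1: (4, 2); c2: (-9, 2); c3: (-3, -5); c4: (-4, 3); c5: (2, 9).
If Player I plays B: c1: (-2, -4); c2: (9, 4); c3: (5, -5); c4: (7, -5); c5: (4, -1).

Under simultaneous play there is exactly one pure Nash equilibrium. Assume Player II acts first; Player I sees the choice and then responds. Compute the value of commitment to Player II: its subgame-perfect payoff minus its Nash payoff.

0

Solve by backward induction (Player II leads).
- c1: BR = T, leader payoff 2.
- c2: BR = B, leader payoff 4.
- c3: BR = B, leader payoff -5.
- c4: BR = B, leader payoff -5.
- c5: BR = B, leader payoff -1.
Maximizing over 2, 4, -5, -5, -1, Player II chooses c2. Subgame-perfect outcome: (B, c2) with payoffs (9, 4).
For the simultaneous game, intersect best replies.
Player I's best replies: c1→T; c2→B; c3→B; c4→B; c5→B.
Player II's best replies: T→c5; B→c2.
The unique mutual best reply is (B, c2), giving (9, 4).
Player II's commitment gain: 4 − 4 = 0.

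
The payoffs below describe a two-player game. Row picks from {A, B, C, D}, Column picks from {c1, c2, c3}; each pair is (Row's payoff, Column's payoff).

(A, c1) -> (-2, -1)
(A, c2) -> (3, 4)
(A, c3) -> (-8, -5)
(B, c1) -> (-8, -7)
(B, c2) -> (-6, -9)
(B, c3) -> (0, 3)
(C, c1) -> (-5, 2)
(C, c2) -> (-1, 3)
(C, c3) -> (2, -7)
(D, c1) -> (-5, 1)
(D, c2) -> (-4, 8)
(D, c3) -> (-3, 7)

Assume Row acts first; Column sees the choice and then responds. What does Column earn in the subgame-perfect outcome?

Solve by backward induction (Row leads).
- A: Column compares -1, 4, -5 and picks c2; Row would get 3.
- B: Column compares -7, -9, 3 and picks c3; Row would get 0.
- C: Column compares 2, 3, -7 and picks c2; Row would get -1.
- D: Column compares 1, 8, 7 and picks c2; Row would get -4.
Row's induced payoffs are 3, 0, -1, -4, so Row commits to A. Subgame-perfect outcome: (A, c2) with payoffs (3, 4).

4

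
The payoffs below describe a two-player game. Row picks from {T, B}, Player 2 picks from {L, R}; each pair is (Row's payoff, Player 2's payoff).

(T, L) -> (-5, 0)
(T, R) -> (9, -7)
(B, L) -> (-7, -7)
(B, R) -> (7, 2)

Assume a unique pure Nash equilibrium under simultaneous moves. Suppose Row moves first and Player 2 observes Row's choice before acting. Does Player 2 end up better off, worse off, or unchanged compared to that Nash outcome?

Player 2 best-responds to each possible Row move:
- T: Player 2 compares 0, -7 and picks L; Row would get -5.
- B: Player 2 compares -7, 2 and picks R; Row would get 7.
Among -5, 7, the best is 7 at B. Subgame-perfect outcome: (B, R) with payoffs (7, 2).
Under simultaneous play:
Row's best replies: L→T; R→T.
Player 2's best replies: T→L; B→R.
The unique mutual best reply is (T, L), giving (-5, 0).
Player 2 earns 2 sequentially versus 0 at the Nash outcome: better off.

better off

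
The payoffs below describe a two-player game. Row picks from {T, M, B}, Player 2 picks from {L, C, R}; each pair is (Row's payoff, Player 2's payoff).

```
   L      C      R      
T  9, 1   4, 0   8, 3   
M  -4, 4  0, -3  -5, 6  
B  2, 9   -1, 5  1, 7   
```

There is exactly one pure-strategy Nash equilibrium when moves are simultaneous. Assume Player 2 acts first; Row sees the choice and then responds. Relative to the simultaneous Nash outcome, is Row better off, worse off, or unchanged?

Row best-responds to each possible Player 2 move:
- L: BR = T, leader payoff 1.
- C: BR = T, leader payoff 0.
- R: BR = T, leader payoff 3.
Among 1, 0, 3, the best is 3 at R. Subgame-perfect outcome: (T, R) with payoffs (8, 3).
Under simultaneous play:
Row's best replies: L→T; C→T; R→T.
Player 2's best replies: T→R; M→R; B→L.
Only (T, R) has each player best-responding; Nash payoffs (8, 3).
Row earns 8 sequentially versus 8 at the Nash outcome: unchanged.

unchanged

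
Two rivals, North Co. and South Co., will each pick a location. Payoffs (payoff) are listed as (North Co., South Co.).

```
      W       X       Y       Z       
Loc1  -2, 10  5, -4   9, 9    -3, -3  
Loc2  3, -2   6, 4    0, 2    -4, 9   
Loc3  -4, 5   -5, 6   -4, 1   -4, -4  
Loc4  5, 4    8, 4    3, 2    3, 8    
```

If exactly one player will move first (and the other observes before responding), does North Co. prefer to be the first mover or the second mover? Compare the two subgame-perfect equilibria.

If North Co. leads: South Co.'s best replies are Loc1→W, Loc2→Z, Loc3→X, Loc4→Z; North Co.'s induced payoffs -2, -4, -5, 3; outcome (Loc4, Z), payoffs (3, 8).
If South Co. leads: North Co.'s best replies are W→Loc4, X→Loc4, Y→Loc1, Z→Loc4; South Co.'s induced payoffs 4, 4, 9, 8; outcome (Loc1, Y), payoffs (9, 9).
North Co. gets 3 moving first and 9 moving second, so North Co. prefers to move second.

second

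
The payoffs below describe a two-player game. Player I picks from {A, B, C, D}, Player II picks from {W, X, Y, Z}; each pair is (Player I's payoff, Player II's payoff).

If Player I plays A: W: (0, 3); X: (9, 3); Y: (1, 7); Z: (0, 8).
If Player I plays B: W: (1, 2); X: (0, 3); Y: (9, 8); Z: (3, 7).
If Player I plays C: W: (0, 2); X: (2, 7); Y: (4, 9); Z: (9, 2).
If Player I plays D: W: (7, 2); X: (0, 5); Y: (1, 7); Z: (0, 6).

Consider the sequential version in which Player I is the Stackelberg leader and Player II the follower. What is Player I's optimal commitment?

Player II best-responds to each possible Player I move:
- A: Player II compares 3, 3, 7, 8 and picks Z; Player I would get 0.
- B: Player II compares 2, 3, 8, 7 and picks Y; Player I would get 9.
- C: Player II compares 2, 7, 9, 2 and picks Y; Player I would get 4.
- D: Player II compares 2, 5, 7, 6 and picks Y; Player I would get 1.
Among 0, 9, 4, 1, the best is 9 at B. Subgame-perfect outcome: (B, Y) with payoffs (9, 8).

B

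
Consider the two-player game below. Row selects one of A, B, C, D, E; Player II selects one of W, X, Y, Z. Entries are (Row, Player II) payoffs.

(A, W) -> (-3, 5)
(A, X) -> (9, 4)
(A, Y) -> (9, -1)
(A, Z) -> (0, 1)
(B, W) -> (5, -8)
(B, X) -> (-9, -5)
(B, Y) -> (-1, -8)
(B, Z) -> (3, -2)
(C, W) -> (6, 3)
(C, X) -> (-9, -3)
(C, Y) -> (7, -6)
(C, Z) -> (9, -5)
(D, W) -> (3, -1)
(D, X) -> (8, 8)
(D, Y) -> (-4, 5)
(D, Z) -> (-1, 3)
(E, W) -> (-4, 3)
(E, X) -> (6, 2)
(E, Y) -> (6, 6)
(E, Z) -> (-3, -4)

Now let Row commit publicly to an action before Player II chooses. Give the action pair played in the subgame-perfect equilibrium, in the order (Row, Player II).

(D, X)

Solve by backward induction (Row leads).
- A → Player II plays W (best of 5, 4, -1, 1); Row gets -3.
- B → Player II plays Z (best of -8, -5, -8, -2); Row gets 3.
- C → Player II plays W (best of 3, -3, -6, -5); Row gets 6.
- D → Player II plays X (best of -1, 8, 5, 3); Row gets 8.
- E → Player II plays Y (best of 3, 2, 6, -4); Row gets 6.
Among -3, 3, 6, 8, 6, the best is 8 at D. Subgame-perfect outcome: (D, X) with payoffs (8, 8).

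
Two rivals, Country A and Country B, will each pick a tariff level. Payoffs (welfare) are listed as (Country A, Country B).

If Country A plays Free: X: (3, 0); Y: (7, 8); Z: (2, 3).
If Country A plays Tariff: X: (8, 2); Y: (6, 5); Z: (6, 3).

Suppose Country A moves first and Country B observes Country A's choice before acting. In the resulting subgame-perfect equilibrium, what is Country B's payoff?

8

Work backward from Country B's decision.
- Free → Country B plays Y (best of 0, 8, 3); Country A gets 7.
- Tariff → Country B plays Y (best of 2, 5, 3); Country A gets 6.
Among 7, 6, the best is 7 at Free. Subgame-perfect outcome: (Free, Y) with payoffs (7, 8).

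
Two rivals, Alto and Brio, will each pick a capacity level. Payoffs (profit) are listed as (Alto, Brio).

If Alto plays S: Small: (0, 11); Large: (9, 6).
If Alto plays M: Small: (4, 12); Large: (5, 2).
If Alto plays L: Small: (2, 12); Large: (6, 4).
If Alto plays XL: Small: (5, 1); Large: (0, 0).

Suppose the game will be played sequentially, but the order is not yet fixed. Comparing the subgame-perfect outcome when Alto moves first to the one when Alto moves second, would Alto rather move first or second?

second

If Alto leads: Brio's best replies are S→Small, M→Small, L→Small, XL→Small; Alto's induced payoffs 0, 4, 2, 5; outcome (XL, Small), payoffs (5, 1).
If Brio leads: Alto's best replies are Small→XL, Large→S; Brio's induced payoffs 1, 6; outcome (S, Large), payoffs (9, 6).
Alto gets 5 moving first and 9 moving second, so Alto prefers to move second.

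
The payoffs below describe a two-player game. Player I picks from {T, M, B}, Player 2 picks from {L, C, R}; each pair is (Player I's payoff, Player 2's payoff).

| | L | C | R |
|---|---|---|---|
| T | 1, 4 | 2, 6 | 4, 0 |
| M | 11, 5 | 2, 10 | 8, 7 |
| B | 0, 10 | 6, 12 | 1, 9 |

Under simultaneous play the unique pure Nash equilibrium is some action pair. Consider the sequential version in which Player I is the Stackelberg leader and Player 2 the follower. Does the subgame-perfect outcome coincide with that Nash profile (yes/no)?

yes

Solve by backward induction (Player I leads).
- T: Player 2 compares 4, 6, 0 and picks C; Player I would get 2.
- M: Player 2 compares 5, 10, 7 and picks C; Player I would get 2.
- B: Player 2 compares 10, 12, 9 and picks C; Player I would get 6.
Among 2, 2, 6, the best is 6 at B. Subgame-perfect outcome: (B, C) with payoffs (6, 12).
For the simultaneous game, intersect best replies.
Player I's best replies: L→M; C→B; R→M.
Player 2's best replies: T→C; M→C; B→C.
The unique mutual best reply is (B, C), giving (6, 12).
Sequential outcome (B, C) coincides with the Nash profile (B, C).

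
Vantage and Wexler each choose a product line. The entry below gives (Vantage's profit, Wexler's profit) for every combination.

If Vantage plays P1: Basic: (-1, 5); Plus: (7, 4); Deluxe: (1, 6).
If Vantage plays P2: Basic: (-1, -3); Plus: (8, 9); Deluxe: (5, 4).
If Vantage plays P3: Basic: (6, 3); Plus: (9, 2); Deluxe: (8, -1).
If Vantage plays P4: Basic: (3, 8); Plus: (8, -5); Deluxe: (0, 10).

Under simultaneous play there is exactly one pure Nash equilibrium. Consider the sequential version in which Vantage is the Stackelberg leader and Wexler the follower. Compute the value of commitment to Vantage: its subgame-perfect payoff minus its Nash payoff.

2

Work backward from Wexler's decision.
- P1 → Wexler plays Deluxe (best of 5, 4, 6); Vantage gets 1.
- P2 → Wexler plays Plus (best of -3, 9, 4); Vantage gets 8.
- P3 → Wexler plays Basic (best of 3, 2, -1); Vantage gets 6.
- P4 → Wexler plays Deluxe (best of 8, -5, 10); Vantage gets 0.
Among 1, 8, 6, 0, the best is 8 at P2. Subgame-perfect outcome: (P2, Plus) with payoffs (8, 9).
For the simultaneous game, intersect best replies.
Vantage's best replies: Basic→P3; Plus→P3; Deluxe→P3.
Wexler's best replies: P1→Deluxe; P2→Plus; P3→Basic; P4→Deluxe.
Only (P3, Basic) has each player best-responding; Nash payoffs (6, 3).
Vantage's commitment gain: 8 − 6 = 2.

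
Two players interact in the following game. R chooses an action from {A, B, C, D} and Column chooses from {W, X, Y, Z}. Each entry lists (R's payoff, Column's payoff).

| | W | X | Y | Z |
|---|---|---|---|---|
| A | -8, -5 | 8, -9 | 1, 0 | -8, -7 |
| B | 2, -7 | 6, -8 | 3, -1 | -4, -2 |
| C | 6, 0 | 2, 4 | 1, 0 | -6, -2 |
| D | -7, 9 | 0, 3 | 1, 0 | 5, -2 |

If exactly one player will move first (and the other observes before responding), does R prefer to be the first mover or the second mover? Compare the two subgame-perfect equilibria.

second

If R leads: Column's best replies are A→Y, B→Y, C→X, D→W; R's induced payoffs 1, 3, 2, -7; outcome (B, Y), payoffs (3, -1).
If Column leads: R's best replies are W→C, X→A, Y→B, Z→D; Column's induced payoffs 0, -9, -1, -2; outcome (C, W), payoffs (6, 0).
R gets 3 moving first and 6 moving second, so R prefers to move second.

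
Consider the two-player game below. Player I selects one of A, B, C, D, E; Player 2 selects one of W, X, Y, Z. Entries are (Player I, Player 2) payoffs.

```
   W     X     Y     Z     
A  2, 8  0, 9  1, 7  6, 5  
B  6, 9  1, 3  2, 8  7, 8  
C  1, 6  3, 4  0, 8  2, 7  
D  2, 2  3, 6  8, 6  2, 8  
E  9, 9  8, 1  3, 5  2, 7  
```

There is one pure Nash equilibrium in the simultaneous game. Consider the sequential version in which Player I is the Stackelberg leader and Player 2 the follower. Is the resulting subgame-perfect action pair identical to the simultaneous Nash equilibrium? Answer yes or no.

yes

Player 2 best-responds to each possible Player I move:
- A → Player 2 plays X (best of 8, 9, 7, 5); Player I gets 0.
- B → Player 2 plays W (best of 9, 3, 8, 8); Player I gets 6.
- C → Player 2 plays Y (best of 6, 4, 8, 7); Player I gets 0.
- D → Player 2 plays Z (best of 2, 6, 6, 8); Player I gets 2.
- E → Player 2 plays W (best of 9, 1, 5, 7); Player I gets 9.
Among 0, 6, 0, 2, 9, the best is 9 at E. Subgame-perfect outcome: (E, W) with payoffs (9, 9).
Now find the simultaneous Nash equilibrium.
Player I's best replies: W→E; X→E; Y→D; Z→B.
Player 2's best replies: A→X; B→W; C→Y; D→Z; E→W.
The unique mutual best reply is (E, W), giving (9, 9).
Sequential outcome (E, W) coincides with the Nash profile (E, W).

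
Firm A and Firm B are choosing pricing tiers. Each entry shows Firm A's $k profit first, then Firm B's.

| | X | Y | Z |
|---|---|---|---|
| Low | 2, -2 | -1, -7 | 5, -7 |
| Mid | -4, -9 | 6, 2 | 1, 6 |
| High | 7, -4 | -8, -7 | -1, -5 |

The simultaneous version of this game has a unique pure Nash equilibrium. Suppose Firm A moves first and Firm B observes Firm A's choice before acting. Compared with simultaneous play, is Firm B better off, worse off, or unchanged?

unchanged

Backward induction with Firm A moving first.
- Low: Firm B compares -2, -7, -7 and picks X; Firm A would get 2.
- Mid: Firm B compares -9, 2, 6 and picks Z; Firm A would get 1.
- High: Firm B compares -4, -7, -5 and picks X; Firm A would get 7.
Firm A's induced payoffs are 2, 1, 7, so Firm A commits to High. Subgame-perfect outcome: (High, X) with payoffs (7, -4).
For the simultaneous game, intersect best replies.
Firm A's best replies: X→High; Y→Mid; Z→Low.
Firm B's best replies: Low→X; Mid→Z; High→X.
Only (High, X) has each player best-responding; Nash payoffs (7, -4).
Firm B earns -4 sequentially versus -4 at the Nash outcome: unchanged.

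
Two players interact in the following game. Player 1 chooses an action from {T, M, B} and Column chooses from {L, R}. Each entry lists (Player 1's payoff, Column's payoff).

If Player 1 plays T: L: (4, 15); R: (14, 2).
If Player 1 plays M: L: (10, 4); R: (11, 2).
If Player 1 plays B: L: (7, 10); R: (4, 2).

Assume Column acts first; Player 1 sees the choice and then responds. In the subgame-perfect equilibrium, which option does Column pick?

L

Player 1 best-responds to each possible Column move:
- L: BR = M, leader payoff 4.
- R: BR = T, leader payoff 2.
Maximizing over 4, 2, Column chooses L. Subgame-perfect outcome: (M, L) with payoffs (10, 4).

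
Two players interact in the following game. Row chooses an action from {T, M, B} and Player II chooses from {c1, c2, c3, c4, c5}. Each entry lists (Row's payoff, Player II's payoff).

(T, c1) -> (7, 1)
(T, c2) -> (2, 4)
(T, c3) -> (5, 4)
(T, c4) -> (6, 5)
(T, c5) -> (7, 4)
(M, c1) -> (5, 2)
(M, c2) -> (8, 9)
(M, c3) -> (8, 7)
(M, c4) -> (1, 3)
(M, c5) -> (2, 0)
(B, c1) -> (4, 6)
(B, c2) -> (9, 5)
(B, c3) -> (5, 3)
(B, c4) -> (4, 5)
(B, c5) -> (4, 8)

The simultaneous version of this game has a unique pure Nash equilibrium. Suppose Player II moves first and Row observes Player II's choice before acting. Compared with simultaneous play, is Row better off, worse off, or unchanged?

better off

Solve by backward induction (Player II leads).
- c1: BR = T, leader payoff 1.
- c2: BR = B, leader payoff 5.
- c3: BR = M, leader payoff 7.
- c4: BR = T, leader payoff 5.
- c5: BR = T, leader payoff 4.
Player II's induced payoffs are 1, 5, 7, 5, 4, so Player II commits to c3. Subgame-perfect outcome: (M, c3) with payoffs (8, 7).
Now find the simultaneous Nash equilibrium.
Row's best replies: c1→T; c2→B; c3→M; c4→T; c5→T.
Player II's best replies: T→c4; M→c2; B→c5.
The unique mutual best reply is (T, c4), giving (6, 5).
Row earns 8 sequentially versus 6 at the Nash outcome: better off.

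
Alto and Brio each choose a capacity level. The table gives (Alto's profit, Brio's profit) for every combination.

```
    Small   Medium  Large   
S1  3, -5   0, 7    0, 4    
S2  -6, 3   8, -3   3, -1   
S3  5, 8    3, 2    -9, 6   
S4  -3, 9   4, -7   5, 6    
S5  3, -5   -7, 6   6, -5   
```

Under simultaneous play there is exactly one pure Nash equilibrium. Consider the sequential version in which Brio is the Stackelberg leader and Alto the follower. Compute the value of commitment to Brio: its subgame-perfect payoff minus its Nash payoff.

0

Alto best-responds to each possible Brio move:
- Small → Alto plays S3 (best of 3, -6, 5, -3, 3); Brio gets 8.
- Medium → Alto plays S2 (best of 0, 8, 3, 4, -7); Brio gets -3.
- Large → Alto plays S5 (best of 0, 3, -9, 5, 6); Brio gets -5.
Maximizing over 8, -3, -5, Brio chooses Small. Subgame-perfect outcome: (S3, Small) with payoffs (5, 8).
For the simultaneous game, intersect best replies.
Alto's best replies: Small→S3; Medium→S2; Large→S5.
Brio's best replies: S1→Medium; S2→Small; S3→Small; S4→Small; S5→Medium.
Only (S3, Small) has each player best-responding; Nash payoffs (5, 8).
Brio's commitment gain: 8 − 8 = 0.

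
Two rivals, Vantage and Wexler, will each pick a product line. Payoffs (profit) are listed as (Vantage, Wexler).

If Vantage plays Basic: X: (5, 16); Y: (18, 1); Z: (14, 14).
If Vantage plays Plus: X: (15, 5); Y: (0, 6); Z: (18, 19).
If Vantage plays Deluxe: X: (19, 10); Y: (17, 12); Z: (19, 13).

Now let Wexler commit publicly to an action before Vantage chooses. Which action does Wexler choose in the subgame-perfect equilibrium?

Z

Work backward from Vantage's decision.
- X: BR = Deluxe, leader payoff 10.
- Y: BR = Basic, leader payoff 1.
- Z: BR = Deluxe, leader payoff 13.
Wexler's induced payoffs are 10, 1, 13, so Wexler commits to Z. Subgame-perfect outcome: (Deluxe, Z) with payoffs (19, 13).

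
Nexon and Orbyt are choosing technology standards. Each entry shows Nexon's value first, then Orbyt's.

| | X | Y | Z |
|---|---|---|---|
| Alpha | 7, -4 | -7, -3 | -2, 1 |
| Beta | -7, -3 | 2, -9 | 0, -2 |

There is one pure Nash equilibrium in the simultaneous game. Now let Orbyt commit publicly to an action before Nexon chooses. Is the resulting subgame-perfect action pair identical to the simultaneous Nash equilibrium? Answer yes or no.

yes

Backward induction with Orbyt moving first.
- X: Nexon compares 7, -7 and picks Alpha; Orbyt would get -4.
- Y: Nexon compares -7, 2 and picks Beta; Orbyt would get -9.
- Z: Nexon compares -2, 0 and picks Beta; Orbyt would get -2.
Maximizing over -4, -9, -2, Orbyt chooses Z. Subgame-perfect outcome: (Beta, Z) with payoffs (0, -2).
For the simultaneous game, intersect best replies.
Nexon's best replies: X→Alpha; Y→Beta; Z→Beta.
Orbyt's best replies: Alpha→Z; Beta→Z.
The unique mutual best reply is (Beta, Z), giving (0, -2).
Sequential outcome (Beta, Z) coincides with the Nash profile (Beta, Z).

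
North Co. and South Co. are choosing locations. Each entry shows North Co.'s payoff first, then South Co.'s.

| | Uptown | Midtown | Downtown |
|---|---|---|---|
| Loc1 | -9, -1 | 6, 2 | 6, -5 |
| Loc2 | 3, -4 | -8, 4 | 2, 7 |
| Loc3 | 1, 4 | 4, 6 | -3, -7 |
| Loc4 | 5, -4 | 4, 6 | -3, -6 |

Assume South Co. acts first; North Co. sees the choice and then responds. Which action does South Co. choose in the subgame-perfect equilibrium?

Midtown

Backward induction with South Co. moving first.
- Uptown: BR = Loc4, leader payoff -4.
- Midtown: BR = Loc1, leader payoff 2.
- Downtown: BR = Loc1, leader payoff -5.
Among -4, 2, -5, the best is 2 at Midtown. Subgame-perfect outcome: (Loc1, Midtown) with payoffs (6, 2).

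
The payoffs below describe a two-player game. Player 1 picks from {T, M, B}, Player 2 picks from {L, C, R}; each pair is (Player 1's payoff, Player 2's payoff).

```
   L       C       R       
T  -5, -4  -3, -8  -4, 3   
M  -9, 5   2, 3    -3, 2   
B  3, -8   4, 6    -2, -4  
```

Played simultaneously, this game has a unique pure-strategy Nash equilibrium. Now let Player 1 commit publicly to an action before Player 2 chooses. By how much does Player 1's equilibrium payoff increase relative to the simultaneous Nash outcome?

0

Backward induction with Player 1 moving first.
- T → Player 2 plays R (best of -4, -8, 3); Player 1 gets -4.
- M → Player 2 plays L (best of 5, 3, 2); Player 1 gets -9.
- B → Player 2 plays C (best of -8, 6, -4); Player 1 gets 4.
Among -4, -9, 4, the best is 4 at B. Subgame-perfect outcome: (B, C) with payoffs (4, 6).
For the simultaneous game, intersect best replies.
Player 1's best replies: L→B; C→B; R→B.
Player 2's best replies: T→R; M→L; B→C.
Only (B, C) has each player best-responding; Nash payoffs (4, 6).
Player 1's commitment gain: 4 − 4 = 0.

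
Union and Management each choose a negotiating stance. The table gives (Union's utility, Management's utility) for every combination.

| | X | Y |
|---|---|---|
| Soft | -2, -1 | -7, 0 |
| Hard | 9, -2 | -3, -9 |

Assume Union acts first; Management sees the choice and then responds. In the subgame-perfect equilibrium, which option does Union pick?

Hard

Work backward from Management's decision.
- Soft: Management compares -1, 0 and picks Y; Union would get -7.
- Hard: Management compares -2, -9 and picks X; Union would get 9.
Union's induced payoffs are -7, 9, so Union commits to Hard. Subgame-perfect outcome: (Hard, X) with payoffs (9, -2).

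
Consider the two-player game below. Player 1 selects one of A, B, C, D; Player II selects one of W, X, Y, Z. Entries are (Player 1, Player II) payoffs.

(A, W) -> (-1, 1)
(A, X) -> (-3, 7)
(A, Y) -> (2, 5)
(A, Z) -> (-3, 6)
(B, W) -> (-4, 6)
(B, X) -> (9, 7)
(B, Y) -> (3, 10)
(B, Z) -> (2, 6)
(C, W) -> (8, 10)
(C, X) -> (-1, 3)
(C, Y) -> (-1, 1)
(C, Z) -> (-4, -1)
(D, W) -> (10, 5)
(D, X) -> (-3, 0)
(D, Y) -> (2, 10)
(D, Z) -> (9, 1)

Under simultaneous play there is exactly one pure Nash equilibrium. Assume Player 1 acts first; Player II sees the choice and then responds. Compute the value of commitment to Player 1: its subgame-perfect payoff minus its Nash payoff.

Solve by backward induction (Player 1 leads).
- A: Player II compares 1, 7, 5, 6 and picks X; Player 1 would get -3.
- B: Player II compares 6, 7, 10, 6 and picks Y; Player 1 would get 3.
- C: Player II compares 10, 3, 1, -1 and picks W; Player 1 would get 8.
- D: Player II compares 5, 0, 10, 1 and picks Y; Player 1 would get 2.
Among -3, 3, 8, 2, the best is 8 at C. Subgame-perfect outcome: (C, W) with payoffs (8, 10).
Under simultaneous play:
Player 1's best replies: W→D; X→B; Y→B; Z→D.
Player II's best replies: A→X; B→Y; C→W; D→Y.
Only (B, Y) has each player best-responding; Nash payoffs (3, 10).
Player 1's commitment gain: 8 − 3 = 5.

5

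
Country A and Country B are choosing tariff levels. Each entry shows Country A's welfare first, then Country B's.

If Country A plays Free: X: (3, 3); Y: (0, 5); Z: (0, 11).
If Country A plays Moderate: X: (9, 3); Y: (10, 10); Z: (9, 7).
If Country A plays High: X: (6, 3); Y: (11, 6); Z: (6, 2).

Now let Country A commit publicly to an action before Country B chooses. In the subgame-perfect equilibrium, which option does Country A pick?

Solve by backward induction (Country A leads).
- Free: Country B compares 3, 5, 11 and picks Z; Country A would get 0.
- Moderate: Country B compares 3, 10, 7 and picks Y; Country A would get 10.
- High: Country B compares 3, 6, 2 and picks Y; Country A would get 11.
Maximizing over 0, 10, 11, Country A chooses High. Subgame-perfect outcome: (High, Y) with payoffs (11, 6).

High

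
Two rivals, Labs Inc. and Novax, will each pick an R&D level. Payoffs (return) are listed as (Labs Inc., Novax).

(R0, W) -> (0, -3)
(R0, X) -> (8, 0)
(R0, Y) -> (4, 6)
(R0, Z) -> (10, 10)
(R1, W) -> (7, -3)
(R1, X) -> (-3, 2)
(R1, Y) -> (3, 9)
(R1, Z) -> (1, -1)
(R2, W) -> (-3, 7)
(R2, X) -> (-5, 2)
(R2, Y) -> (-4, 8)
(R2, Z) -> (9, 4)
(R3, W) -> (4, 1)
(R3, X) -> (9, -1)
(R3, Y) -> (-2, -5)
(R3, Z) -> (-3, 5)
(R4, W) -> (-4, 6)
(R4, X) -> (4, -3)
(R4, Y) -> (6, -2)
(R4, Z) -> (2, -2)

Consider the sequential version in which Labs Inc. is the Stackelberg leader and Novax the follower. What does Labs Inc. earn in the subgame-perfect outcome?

10

Novax best-responds to each possible Labs Inc. move:
- R0 → Novax plays Z (best of -3, 0, 6, 10); Labs Inc. gets 10.
- R1 → Novax plays Y (best of -3, 2, 9, -1); Labs Inc. gets 3.
- R2 → Novax plays Y (best of 7, 2, 8, 4); Labs Inc. gets -4.
- R3 → Novax plays Z (best of 1, -1, -5, 5); Labs Inc. gets -3.
- R4 → Novax plays W (best of 6, -3, -2, -2); Labs Inc. gets -4.
Maximizing over 10, 3, -4, -3, -4, Labs Inc. chooses R0. Subgame-perfect outcome: (R0, Z) with payoffs (10, 10).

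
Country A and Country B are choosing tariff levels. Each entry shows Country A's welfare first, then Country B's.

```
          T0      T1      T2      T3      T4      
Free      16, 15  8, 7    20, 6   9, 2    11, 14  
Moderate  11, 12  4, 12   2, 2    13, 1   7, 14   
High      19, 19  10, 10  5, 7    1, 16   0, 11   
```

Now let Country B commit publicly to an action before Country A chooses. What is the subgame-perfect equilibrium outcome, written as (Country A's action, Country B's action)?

(High, T0)

Country A best-responds to each possible Country B move:
- T0 → Country A plays High (best of 16, 11, 19); Country B gets 19.
- T1 → Country A plays High (best of 8, 4, 10); Country B gets 10.
- T2 → Country A plays Free (best of 20, 2, 5); Country B gets 6.
- T3 → Country A plays Moderate (best of 9, 13, 1); Country B gets 1.
- T4 → Country A plays Free (best of 11, 7, 0); Country B gets 14.
Maximizing over 19, 10, 6, 1, 14, Country B chooses T0. Subgame-perfect outcome: (High, T0) with payoffs (19, 19).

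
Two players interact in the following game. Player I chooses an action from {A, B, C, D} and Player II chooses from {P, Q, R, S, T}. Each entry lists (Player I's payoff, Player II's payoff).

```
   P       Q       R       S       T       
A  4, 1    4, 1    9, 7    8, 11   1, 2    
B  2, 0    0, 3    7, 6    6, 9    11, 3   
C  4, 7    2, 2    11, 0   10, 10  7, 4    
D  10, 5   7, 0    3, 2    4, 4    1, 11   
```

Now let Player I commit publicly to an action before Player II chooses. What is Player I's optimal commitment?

C

Player II best-responds to each possible Player I move:
- A → Player II plays S (best of 1, 1, 7, 11, 2); Player I gets 8.
- B → Player II plays S (best of 0, 3, 6, 9, 3); Player I gets 6.
- C → Player II plays S (best of 7, 2, 0, 10, 4); Player I gets 10.
- D → Player II plays T (best of 5, 0, 2, 4, 11); Player I gets 1.
Player I's induced payoffs are 8, 6, 10, 1, so Player I commits to C. Subgame-perfect outcome: (C, S) with payoffs (10, 10).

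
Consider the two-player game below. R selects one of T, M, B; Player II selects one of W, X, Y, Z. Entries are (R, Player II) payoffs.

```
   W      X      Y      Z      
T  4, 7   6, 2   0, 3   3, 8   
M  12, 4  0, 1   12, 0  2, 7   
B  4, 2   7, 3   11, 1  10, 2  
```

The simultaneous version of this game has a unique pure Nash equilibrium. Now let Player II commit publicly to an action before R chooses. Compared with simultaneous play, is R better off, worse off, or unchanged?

better off

Work backward from R's decision.
- W: BR = M, leader payoff 4.
- X: BR = B, leader payoff 3.
- Y: BR = M, leader payoff 0.
- Z: BR = B, leader payoff 2.
Player II's induced payoffs are 4, 3, 0, 2, so Player II commits to W. Subgame-perfect outcome: (M, W) with payoffs (12, 4).
For the simultaneous game, intersect best replies.
R's best replies: W→M; X→B; Y→M; Z→B.
Player II's best replies: T→Z; M→Z; B→X.
The unique mutual best reply is (B, X), giving (7, 3).
R earns 12 sequentially versus 7 at the Nash outcome: better off.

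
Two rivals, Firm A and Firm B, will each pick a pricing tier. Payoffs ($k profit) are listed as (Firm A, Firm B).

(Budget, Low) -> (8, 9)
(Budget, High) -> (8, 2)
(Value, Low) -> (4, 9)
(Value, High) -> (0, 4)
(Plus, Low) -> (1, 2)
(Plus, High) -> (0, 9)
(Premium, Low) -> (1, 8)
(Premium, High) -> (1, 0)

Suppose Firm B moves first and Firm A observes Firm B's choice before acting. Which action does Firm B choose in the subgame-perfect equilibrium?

Low

Work backward from Firm A's decision.
- Low: Firm A compares 8, 4, 1, 1 and picks Budget; Firm B would get 9.
- High: Firm A compares 8, 0, 0, 1 and picks Budget; Firm B would get 2.
Among 9, 2, the best is 9 at Low. Subgame-perfect outcome: (Budget, Low) with payoffs (8, 9).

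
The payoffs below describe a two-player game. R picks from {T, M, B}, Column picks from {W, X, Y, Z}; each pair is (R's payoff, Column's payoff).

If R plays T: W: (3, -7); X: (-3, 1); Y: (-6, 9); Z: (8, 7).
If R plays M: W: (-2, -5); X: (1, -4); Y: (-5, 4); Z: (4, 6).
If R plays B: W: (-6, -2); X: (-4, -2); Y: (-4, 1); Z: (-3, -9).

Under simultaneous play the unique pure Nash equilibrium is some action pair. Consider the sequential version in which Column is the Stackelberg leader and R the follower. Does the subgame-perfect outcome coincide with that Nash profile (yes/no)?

no

Work backward from R's decision.
- W → R plays T (best of 3, -2, -6); Column gets -7.
- X → R plays M (best of -3, 1, -4); Column gets -4.
- Y → R plays B (best of -6, -5, -4); Column gets 1.
- Z → R plays T (best of 8, 4, -3); Column gets 7.
Among -7, -4, 1, 7, the best is 7 at Z. Subgame-perfect outcome: (T, Z) with payoffs (8, 7).
Now find the simultaneous Nash equilibrium.
R's best replies: W→T; X→M; Y→B; Z→T.
Column's best replies: T→Y; M→Z; B→Y.
Only (B, Y) has each player best-responding; Nash payoffs (-4, 1).
Sequential outcome (T, Z) differs from the Nash profile (B, Y).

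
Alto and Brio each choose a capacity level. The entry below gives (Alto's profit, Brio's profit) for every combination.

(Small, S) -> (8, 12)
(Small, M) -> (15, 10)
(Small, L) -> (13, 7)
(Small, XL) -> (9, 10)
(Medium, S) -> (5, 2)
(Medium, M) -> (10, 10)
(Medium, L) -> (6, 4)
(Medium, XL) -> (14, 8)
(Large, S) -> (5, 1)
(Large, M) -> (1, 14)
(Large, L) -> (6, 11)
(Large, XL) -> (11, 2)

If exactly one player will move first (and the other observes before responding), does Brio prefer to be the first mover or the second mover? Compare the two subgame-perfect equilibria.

first

If Alto leads: Brio's best replies are Small→S, Medium→M, Large→M; Alto's induced payoffs 8, 10, 1; outcome (Medium, M), payoffs (10, 10).
If Brio leads: Alto's best replies are S→Small, M→Small, L→Small, XL→Medium; Brio's induced payoffs 12, 10, 7, 8; outcome (Small, S), payoffs (8, 12).
Brio gets 12 moving first and 10 moving second, so Brio prefers to move first.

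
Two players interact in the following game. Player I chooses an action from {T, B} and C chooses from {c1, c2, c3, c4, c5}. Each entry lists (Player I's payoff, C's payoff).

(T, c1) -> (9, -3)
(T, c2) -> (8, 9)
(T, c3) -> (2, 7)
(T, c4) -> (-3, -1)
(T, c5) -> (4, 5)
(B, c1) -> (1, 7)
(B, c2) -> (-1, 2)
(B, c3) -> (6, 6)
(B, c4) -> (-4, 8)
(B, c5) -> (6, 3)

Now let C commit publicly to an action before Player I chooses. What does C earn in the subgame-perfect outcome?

Player I best-responds to each possible C move:
- c1: Player I compares 9, 1 and picks T; C would get -3.
- c2: Player I compares 8, -1 and picks T; C would get 9.
- c3: Player I compares 2, 6 and picks B; C would get 6.
- c4: Player I compares -3, -4 and picks T; C would get -1.
- c5: Player I compares 4, 6 and picks B; C would get 3.
C's induced payoffs are -3, 9, 6, -1, 3, so C commits to c2. Subgame-perfect outcome: (T, c2) with payoffs (8, 9).

9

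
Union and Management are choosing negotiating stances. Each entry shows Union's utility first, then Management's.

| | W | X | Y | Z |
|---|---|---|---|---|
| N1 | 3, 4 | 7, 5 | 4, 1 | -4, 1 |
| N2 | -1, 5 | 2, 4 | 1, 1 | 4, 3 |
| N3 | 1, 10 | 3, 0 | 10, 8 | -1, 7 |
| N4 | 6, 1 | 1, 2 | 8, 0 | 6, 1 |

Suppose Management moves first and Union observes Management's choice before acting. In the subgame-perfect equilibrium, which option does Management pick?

Work backward from Union's decision.
- W → Union plays N4 (best of 3, -1, 1, 6); Management gets 1.
- X → Union plays N1 (best of 7, 2, 3, 1); Management gets 5.
- Y → Union plays N3 (best of 4, 1, 10, 8); Management gets 8.
- Z → Union plays N4 (best of -4, 4, -1, 6); Management gets 1.
Maximizing over 1, 5, 8, 1, Management chooses Y. Subgame-perfect outcome: (N3, Y) with payoffs (10, 8).

Y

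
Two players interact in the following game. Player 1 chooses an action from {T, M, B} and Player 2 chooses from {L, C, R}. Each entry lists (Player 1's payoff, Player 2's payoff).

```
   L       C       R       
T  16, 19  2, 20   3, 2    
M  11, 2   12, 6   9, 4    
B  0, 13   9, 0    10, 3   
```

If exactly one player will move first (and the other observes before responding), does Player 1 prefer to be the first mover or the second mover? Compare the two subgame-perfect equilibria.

If Player 1 leads: Player 2's best replies are T→C, M→C, B→L; Player 1's induced payoffs 2, 12, 0; outcome (M, C), payoffs (12, 6).
If Player 2 leads: Player 1's best replies are L→T, C→M, R→B; Player 2's induced payoffs 19, 6, 3; outcome (T, L), payoffs (16, 19).
Player 1 gets 12 moving first and 16 moving second, so Player 1 prefers to move second.

second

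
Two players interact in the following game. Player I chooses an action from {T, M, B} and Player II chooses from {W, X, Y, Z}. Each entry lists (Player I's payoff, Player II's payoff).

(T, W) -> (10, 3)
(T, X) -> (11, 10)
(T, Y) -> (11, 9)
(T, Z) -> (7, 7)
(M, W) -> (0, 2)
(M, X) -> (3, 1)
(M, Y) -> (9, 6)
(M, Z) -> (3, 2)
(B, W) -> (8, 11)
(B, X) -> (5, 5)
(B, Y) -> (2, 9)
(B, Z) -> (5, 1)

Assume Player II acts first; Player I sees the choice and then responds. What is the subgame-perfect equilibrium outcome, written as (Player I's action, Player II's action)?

Work backward from Player I's decision.
- W: Player I compares 10, 0, 8 and picks T; Player II would get 3.
- X: Player I compares 11, 3, 5 and picks T; Player II would get 10.
- Y: Player I compares 11, 9, 2 and picks T; Player II would get 9.
- Z: Player I compares 7, 3, 5 and picks T; Player II would get 7.
Maximizing over 3, 10, 9, 7, Player II chooses X. Subgame-perfect outcome: (T, X) with payoffs (11, 10).

(T, X)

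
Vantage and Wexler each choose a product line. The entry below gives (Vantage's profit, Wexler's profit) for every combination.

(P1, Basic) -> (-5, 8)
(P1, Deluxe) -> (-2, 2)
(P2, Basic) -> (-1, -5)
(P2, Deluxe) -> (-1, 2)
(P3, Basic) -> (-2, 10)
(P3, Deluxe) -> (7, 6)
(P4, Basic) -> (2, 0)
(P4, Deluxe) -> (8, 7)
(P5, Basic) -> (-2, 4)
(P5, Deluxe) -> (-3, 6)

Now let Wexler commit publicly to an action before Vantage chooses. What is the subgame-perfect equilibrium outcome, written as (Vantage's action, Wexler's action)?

Work backward from Vantage's decision.
- Basic: BR = P4, leader payoff 0.
- Deluxe: BR = P4, leader payoff 7.
Maximizing over 0, 7, Wexler chooses Deluxe. Subgame-perfect outcome: (P4, Deluxe) with payoffs (8, 7).

(P4, Deluxe)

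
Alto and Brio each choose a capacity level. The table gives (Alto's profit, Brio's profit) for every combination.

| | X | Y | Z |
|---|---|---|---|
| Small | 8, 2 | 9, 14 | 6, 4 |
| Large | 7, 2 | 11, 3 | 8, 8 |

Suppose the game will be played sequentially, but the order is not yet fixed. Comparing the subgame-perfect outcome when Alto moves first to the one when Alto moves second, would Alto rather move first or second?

first

If Alto leads: Brio's best replies are Small→Y, Large→Z; Alto's induced payoffs 9, 8; outcome (Small, Y), payoffs (9, 14).
If Brio leads: Alto's best replies are X→Small, Y→Large, Z→Large; Brio's induced payoffs 2, 3, 8; outcome (Large, Z), payoffs (8, 8).
Alto gets 9 moving first and 8 moving second, so Alto prefers to move first.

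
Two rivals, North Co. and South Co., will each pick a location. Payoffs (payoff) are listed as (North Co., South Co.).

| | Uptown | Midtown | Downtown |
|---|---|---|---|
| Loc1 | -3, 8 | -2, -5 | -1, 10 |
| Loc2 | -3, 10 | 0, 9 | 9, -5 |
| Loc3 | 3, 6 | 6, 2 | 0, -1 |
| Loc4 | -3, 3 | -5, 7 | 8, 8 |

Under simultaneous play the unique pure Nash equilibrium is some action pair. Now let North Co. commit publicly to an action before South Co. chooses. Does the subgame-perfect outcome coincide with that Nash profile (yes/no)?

no

Backward induction with North Co. moving first.
- Loc1: BR = Downtown, leader payoff -1.
- Loc2: BR = Uptown, leader payoff -3.
- Loc3: BR = Uptown, leader payoff 3.
- Loc4: BR = Downtown, leader payoff 8.
Maximizing over -1, -3, 3, 8, North Co. chooses Loc4. Subgame-perfect outcome: (Loc4, Downtown) with payoffs (8, 8).
For the simultaneous game, intersect best replies.
North Co.'s best replies: Uptown→Loc3; Midtown→Loc3; Downtown→Loc2.
South Co.'s best replies: Loc1→Downtown; Loc2→Uptown; Loc3→Uptown; Loc4→Downtown.
The unique mutual best reply is (Loc3, Uptown), giving (3, 6).
Sequential outcome (Loc4, Downtown) differs from the Nash profile (Loc3, Uptown).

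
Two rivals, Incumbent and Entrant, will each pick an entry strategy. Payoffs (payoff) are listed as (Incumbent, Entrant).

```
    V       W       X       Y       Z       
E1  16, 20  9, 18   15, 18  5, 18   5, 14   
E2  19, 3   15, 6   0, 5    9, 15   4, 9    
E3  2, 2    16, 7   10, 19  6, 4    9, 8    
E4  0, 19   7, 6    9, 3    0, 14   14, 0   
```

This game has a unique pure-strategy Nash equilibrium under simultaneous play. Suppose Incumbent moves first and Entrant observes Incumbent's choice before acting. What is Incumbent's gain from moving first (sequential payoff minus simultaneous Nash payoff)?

Solve by backward induction (Incumbent leads).
- E1: Entrant compares 20, 18, 18, 18, 14 and picks V; Incumbent would get 16.
- E2: Entrant compares 3, 6, 5, 15, 9 and picks Y; Incumbent would get 9.
- E3: Entrant compares 2, 7, 19, 4, 8 and picks X; Incumbent would get 10.
- E4: Entrant compares 19, 6, 3, 14, 0 and picks V; Incumbent would get 0.
Incumbent's induced payoffs are 16, 9, 10, 0, so Incumbent commits to E1. Subgame-perfect outcome: (E1, V) with payoffs (16, 20).
Under simultaneous play:
Incumbent's best replies: V→E2; W→E3; X→E1; Y→E2; Z→E4.
Entrant's best replies: E1→V; E2→Y; E3→X; E4→V.
Only (E2, Y) has each player best-responding; Nash payoffs (9, 15).
Incumbent's commitment gain: 16 − 9 = 7.

7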